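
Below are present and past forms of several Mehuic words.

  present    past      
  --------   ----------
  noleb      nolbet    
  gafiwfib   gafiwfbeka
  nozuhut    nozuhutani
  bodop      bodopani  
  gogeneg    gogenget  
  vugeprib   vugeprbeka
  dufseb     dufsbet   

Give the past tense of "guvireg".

guvirget

"guvireg" has last vowel 'e'. The stems whose last vowel is 'e' (dufseb → dufsbet, noleb → nolbet, gogeneg → gogenget) delete the last vowel and add -et.
So guvireg → guvirget.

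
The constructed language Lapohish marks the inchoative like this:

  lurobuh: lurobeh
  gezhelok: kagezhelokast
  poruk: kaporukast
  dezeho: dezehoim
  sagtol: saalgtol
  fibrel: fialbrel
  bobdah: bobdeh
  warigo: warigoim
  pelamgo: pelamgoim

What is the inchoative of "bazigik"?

kabazigikast

"bazigik" ends in -k. The stems ending in -k (gezhelok → kagezhelokast, poruk → kaporukast) add ka- … -ast around the stem.
So bazigik → kabazigikast.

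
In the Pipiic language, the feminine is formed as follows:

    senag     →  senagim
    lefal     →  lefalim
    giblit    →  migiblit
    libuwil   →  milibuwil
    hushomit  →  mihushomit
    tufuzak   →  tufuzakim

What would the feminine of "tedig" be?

mitedig

lefal and libuwil both end in -l yet inflect differently (lefalim, milibuwil), so the final letter is not what conditions the rule; the last vowel is.
"tedig" has last vowel 'i'. The stems whose last vowel is 'i' (hushomit → mihushomit, giblit → migiblit, libuwil → milibuwil) add the prefix mi-.
So tedig → mitedig.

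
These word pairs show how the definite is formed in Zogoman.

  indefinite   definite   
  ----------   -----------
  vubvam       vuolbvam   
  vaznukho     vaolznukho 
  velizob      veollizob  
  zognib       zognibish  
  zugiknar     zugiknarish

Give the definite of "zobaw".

zobawish

velizob and zognib both end in -b yet inflect differently (veollizob, zognibish), so the final letter is not what conditions the rule; the first letter is.
"zobaw" begins with z-. The stems beginning with z- (zognib → zognibish, zugiknar → zugiknarish) add -ish.
So zobaw → zobawish.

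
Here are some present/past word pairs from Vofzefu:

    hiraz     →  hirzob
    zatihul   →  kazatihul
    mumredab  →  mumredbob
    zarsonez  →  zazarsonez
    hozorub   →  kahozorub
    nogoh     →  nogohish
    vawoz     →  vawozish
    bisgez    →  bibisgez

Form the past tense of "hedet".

vawoz and bisgez both end in -z yet inflect differently (vawozish, bibisgez), so the final letter is not what conditions the rule; the last vowel is.
"hedet" has last vowel 'e'. The stems whose last vowel is 'e' (bisgez → bibisgez, zarsonez → zazarsonez) repeat the first consonant+vowel as a prefix.
So hedet → hehedet.

hehedet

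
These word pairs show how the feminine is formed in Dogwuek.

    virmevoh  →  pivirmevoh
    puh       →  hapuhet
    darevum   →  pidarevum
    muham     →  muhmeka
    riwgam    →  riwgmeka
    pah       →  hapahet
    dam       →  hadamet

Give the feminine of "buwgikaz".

"buwgikaz" has 3 vowels. The stems with 3 vowels (virmevoh → pivirmevoh, darevum → pidarevum) add the prefix pi-.
So buwgikaz → pibuwgikaz.

pibuwgikaz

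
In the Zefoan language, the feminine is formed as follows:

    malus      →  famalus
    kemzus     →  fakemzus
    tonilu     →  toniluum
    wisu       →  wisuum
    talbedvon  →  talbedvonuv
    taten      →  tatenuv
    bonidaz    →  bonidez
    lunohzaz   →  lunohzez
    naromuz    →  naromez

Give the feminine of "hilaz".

hilez

naromuz and malus both have last vowel 'u' yet inflect differently (naromez, famalus), so the last vowel is not what conditions the rule; the final letter is.
"hilaz" ends in -z. The stems ending in -z (bonidaz → bonidez, lunohzaz → lunohzez, naromuz → naromez) change the last vowel to 'e'.
The other patterns: stems ending in -n add -uv; stems ending in -s add the prefix fa-; stems ending in -u add -um.
So hilaz → hilez.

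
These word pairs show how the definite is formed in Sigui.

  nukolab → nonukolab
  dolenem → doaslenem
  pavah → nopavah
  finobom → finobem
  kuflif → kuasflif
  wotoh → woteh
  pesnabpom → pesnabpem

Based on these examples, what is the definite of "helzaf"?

wotoh and pavah both end in -h yet inflect differently (woteh, nopavah), so the final letter is not what conditions the rule; the last vowel is.
"helzaf" has last vowel 'a'. The stems whose last vowel is 'a' (nukolab → nonukolab, pavah → nopavah) add the prefix no-.
The other patterns: stems whose last vowel is 'o' change the last vowel to 'e'; stems whose last vowel is 'e' or 'i' insert -as- after the first vowel.
So helzaf → nohelzaf.

nohelzaf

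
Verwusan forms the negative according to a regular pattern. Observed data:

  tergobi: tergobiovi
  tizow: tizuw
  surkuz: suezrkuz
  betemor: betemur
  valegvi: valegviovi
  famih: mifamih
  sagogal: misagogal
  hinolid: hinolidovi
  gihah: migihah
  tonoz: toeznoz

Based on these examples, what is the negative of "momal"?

mimomal

betemor and tonoz both have last vowel 'o' yet inflect differently (betemur, toeznoz), so the last vowel is not what conditions the rule; the final letter is.
"momal" ends in -l. The one such stem in the data (sagogal → misagogal) adds the prefix mi-, so the same rule applies.
The other patterns: stems ending in -r or -w change the last vowel to 'u'; stems ending in -z insert -ez- after the first vowel; stems ending in -d or -i add -ovi.
So momal → mimomal.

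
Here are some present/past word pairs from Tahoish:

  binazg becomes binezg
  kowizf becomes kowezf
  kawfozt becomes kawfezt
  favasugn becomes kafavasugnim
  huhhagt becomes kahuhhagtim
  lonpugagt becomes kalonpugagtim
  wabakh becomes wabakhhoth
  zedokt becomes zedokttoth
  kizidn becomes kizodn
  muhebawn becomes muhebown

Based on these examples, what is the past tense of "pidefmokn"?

kawfozt and huhhagt both end in -t yet inflect differently (kawfezt, kahuhhagtim), so the final letter is not what conditions the rule; the second-to-last letter is.
"pidefmokn" has second-to-last letter 'k'. The stems whose second-to-last letter is 'k' (wabakh → wabakhhoth, zedokt → zedokttoth) double the final consonant and add -oth.
The other patterns: stems whose second-to-last letter is 'z' change the last vowel to 'e'; stems whose second-to-last letter is 'g' add ka- … -im around the stem; stems whose second-to-last letter is 'd' or 'w' change the last vowel to 'o'.
So pidefmokn → pidefmoknnoth.

pidefmoknnoth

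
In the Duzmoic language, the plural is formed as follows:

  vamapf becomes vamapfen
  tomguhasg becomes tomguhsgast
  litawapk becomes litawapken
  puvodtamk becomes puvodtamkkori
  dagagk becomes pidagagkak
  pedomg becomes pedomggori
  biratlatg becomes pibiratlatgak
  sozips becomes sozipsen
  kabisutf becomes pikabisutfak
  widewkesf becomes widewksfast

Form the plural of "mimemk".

vamapf and widewkesf both end in -f yet inflect differently (vamapfen, widewksfast), so the final letter is not what conditions the rule; the second-to-last letter is.
"mimemk" has second-to-last letter 'm'. The stems whose second-to-last letter is 'm' (puvodtamk → puvodtamkkori, pedomg → pedomggori) double the final consonant and add -ori.
The other patterns: stems whose second-to-last letter is 'p' add -en; stems whose second-to-last letter is 's' delete the last vowel and add -ast; stems whose second-to-last letter is 'g' or 't' add pi- … -ak around the stem.
So mimemk → mimemkkori.

mimemkkori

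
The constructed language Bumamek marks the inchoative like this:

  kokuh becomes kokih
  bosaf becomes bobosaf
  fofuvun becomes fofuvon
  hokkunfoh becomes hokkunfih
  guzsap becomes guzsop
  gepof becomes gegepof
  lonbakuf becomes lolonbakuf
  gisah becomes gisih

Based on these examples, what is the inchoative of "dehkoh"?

dehkih

bosaf and gisah both have last vowel 'a' yet inflect differently (bobosaf, gisih), so the last vowel is not what conditions the rule; the final letter is.
"dehkoh" ends in -h. The stems ending in -h (gisah → gisih, kokuh → kokih, hokkunfoh → hokkunfih) change the last vowel to 'i'.
So dehkoh → dehkih.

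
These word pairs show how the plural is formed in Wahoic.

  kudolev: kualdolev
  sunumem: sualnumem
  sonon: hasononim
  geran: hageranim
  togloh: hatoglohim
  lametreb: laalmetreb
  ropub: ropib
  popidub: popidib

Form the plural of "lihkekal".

popidub and lametreb both end in -b yet inflect differently (popidib, laalmetreb), so the final letter is not what conditions the rule; the last vowel is.
"lihkekal" has last vowel 'a'. The one such stem in the data (geran → hageranim) adds ha- … -im around the stem, so the same rule applies.
So lihkekal → halihkekalim.

halihkekalim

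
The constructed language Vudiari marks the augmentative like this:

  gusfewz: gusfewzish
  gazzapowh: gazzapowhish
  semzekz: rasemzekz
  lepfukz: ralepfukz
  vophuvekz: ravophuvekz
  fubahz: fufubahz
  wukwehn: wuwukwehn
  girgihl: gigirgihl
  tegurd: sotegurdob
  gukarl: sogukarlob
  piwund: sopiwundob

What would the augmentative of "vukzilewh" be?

vukzilewhish

gusfewz and semzekz both end in -z yet inflect differently (gusfewzish, rasemzekz), so the final letter is not what conditions the rule; the second-to-last letter is.
"vukzilewh" has second-to-last letter 'w'. The stems whose second-to-last letter is 'w' (gusfewz → gusfewzish, gazzapowh → gazzapowhish) add -ish.
So vukzilewh → vukzilewhish.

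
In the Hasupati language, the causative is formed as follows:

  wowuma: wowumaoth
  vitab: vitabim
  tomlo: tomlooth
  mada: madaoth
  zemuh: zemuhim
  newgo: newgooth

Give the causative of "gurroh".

gurrohim

vitab and mada both have last vowel 'a' yet inflect differently (vitabim, madaoth), so the last vowel is not what conditions the rule; whether the stem ends in a vowel or a consonant is.
"gurroh" ends in a consonant. The stems ending in a consonant (vitab → vitabim, zemuh → zemuhim) add -im.
So gurroh → gurrohim.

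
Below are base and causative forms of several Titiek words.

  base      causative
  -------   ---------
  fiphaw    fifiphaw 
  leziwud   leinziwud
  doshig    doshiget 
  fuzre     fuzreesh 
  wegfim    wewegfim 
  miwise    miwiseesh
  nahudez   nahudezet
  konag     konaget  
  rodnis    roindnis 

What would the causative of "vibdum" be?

miwise and nahudez both have last vowel 'e' yet inflect differently (miwiseesh, nahudezet), so the last vowel is not what conditions the rule; the final letter is.
"vibdum" ends in -m. The one such stem in the data (wegfim → wewegfim) repeats the first consonant+vowel as a prefix (as does fiphaw), so the same rule applies.
So vibdum → vivibdum.

vivibdum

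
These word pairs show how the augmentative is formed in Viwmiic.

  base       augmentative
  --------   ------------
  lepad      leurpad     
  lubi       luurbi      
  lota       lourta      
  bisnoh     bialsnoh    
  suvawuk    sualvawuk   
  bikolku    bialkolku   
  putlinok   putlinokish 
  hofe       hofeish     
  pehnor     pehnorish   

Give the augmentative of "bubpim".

suvawuk and putlinok both end in -k yet inflect differently (sualvawuk, putlinokish), so the final letter is not what conditions the rule; the first letter is.
"bubpim" begins with b-. The stems beginning with b- (bisnoh → bialsnoh, bikolku → bialkolku) insert -al- after the first vowel.
The other patterns: stems beginning with l- insert -ur- after the first vowel; stems beginning with h- or p- add -ish.
So bubpim → bualbpim.

bualbpim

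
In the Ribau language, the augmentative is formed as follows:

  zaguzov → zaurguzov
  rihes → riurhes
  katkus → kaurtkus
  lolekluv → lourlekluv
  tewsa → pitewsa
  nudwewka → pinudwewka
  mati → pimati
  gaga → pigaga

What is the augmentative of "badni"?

pibadni

rihes and tewsa both have 2 vowels yet inflect differently (riurhes, pitewsa), so the number of vowels is not what conditions the rule; whether the stem ends in a vowel or a consonant is.
"badni" ends in a vowel. The stems ending in a vowel (tewsa → pitewsa, nudwewka → pinudwewka, mati → pimati) add the prefix pi-.
So badni → pibadni.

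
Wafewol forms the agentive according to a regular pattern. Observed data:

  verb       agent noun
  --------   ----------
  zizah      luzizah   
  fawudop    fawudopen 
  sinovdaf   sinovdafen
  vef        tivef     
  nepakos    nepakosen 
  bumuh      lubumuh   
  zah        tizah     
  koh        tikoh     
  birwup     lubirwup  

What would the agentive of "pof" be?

tipof

"pof" has 1 vowel. The stems with 1 vowel (vef → tivef, zah → tizah, koh → tikoh) add the prefix ti-.
So pof → tipof.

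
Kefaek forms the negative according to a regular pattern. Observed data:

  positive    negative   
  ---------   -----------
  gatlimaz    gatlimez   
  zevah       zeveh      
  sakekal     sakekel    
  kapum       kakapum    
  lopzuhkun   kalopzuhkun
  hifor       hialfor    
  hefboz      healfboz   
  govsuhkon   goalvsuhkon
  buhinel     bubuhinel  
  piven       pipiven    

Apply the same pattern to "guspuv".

"guspuv" has last vowel 'u'. The stems whose last vowel is 'u' (kapum → kakapum, lopzuhkun → kalopzuhkun) add the prefix ka-.
So guspuv → kaguspuv.

kaguspuv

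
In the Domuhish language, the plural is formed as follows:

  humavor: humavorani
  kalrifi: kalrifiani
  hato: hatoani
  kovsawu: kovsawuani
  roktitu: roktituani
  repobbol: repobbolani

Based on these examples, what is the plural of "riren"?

Every pair shown (humavor → humavorani, kalrifi → kalrifiani, hato → hatoani, …) follows the same rule: add -ani.
So riren → rirenani.

rirenani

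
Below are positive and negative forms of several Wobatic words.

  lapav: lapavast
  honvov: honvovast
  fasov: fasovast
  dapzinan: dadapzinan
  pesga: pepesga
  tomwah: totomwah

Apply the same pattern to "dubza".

lapav and dapzinan both have last vowel 'a' yet inflect differently (lapavast, dadapzinan), so the last vowel is not what conditions the rule; the final letter is.
"dubza" ends in -a. The one such stem in the data (pesga → pepesga) repeats the first consonant+vowel as a prefix (as do dapzinan, tomwah), so the same rule applies.
The other pattern: stems ending in -v add -ast.
So dubza → dudubza.

dudubza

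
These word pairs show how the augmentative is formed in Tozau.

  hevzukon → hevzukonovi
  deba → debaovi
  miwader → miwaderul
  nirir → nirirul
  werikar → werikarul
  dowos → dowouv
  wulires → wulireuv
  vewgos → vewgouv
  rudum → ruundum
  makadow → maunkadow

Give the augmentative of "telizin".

telizinovi

deba and werikar both have last vowel 'a' yet inflect differently (debaovi, werikarul), so the last vowel is not what conditions the rule; the final letter is.
"telizin" ends in -n. The one such stem in the data (hevzukon → hevzukonovi) adds -ovi, so the same rule applies.
The other patterns: stems ending in -r add -ul; stems ending in -s drop the final letter and add -uv; stems ending in -m or -w insert -un- after the first vowel.
So telizin → telizinovi.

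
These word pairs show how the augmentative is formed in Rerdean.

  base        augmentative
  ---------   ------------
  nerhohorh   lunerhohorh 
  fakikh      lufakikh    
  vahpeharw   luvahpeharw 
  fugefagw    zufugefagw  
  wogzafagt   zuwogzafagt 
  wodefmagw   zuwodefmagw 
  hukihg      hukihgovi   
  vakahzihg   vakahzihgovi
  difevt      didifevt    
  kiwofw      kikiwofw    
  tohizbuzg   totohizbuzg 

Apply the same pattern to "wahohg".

wahohgovi

"wahohg" has second-to-last letter 'h'. The stems whose second-to-last letter is 'h' (hukihg → hukihgovi, vakahzihg → vakahzihgovi) add -ovi.
So wahohg → wahohgovi.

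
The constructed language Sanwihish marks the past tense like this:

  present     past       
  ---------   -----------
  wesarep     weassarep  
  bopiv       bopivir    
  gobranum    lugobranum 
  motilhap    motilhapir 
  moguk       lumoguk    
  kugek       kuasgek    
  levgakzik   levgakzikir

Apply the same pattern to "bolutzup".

lubolutzup

moguk and kugek both end in -k yet inflect differently (lumoguk, kuasgek), so the final letter is not what conditions the rule; the last vowel is.
"bolutzup" has last vowel 'u'. The stems whose last vowel is 'u' (gobranum → lugobranum, moguk → lumoguk) add the prefix lu-.
So bolutzup → lubolutzup.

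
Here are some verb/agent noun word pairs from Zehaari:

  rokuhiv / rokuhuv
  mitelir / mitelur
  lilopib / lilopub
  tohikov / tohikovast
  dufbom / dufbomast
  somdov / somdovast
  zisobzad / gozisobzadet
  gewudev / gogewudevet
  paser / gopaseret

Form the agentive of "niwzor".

niwzorast

"niwzor" has last vowel 'o'. The stems whose last vowel is 'o' (tohikov → tohikovast, dufbom → dufbomast, somdov → somdovast) add -ast.
The other patterns: stems whose last vowel is 'i' change the last vowel to 'u'; stems whose last vowel is 'a' or 'e' add go- … -et around the stem.
So niwzor → niwzorast.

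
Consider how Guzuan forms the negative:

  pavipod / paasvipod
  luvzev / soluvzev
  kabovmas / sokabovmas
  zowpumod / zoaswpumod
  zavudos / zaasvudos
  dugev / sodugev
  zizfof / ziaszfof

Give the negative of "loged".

zavudos and kabovmas both end in -s yet inflect differently (zaasvudos, sokabovmas), so the final letter is not what conditions the rule; the last vowel is.
"loged" has last vowel 'e'. The stems whose last vowel is 'e' (dugev → sodugev, luvzev → soluvzev) add the prefix so-.
So loged → sologed.

sologed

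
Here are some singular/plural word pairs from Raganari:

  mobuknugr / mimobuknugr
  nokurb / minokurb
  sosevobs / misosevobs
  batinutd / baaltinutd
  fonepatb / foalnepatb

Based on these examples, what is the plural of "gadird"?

migadird

fonepatb and nokurb both end in -b yet inflect differently (foalnepatb, minokurb), so the final letter is not what conditions the rule; the second-to-last letter is.
"gadird" has second-to-last letter 'r'. The one such stem in the data (nokurb → minokurb) adds the prefix mi-, so the same rule applies.
So gadird → migadird.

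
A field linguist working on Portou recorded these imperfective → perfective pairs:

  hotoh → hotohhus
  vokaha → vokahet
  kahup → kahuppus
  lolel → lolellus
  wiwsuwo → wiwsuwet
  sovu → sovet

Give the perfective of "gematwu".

hotoh and wiwsuwo both have last vowel 'o' yet inflect differently (hotohhus, wiwsuwet), so the last vowel is not what conditions the rule; whether the stem ends in a vowel or a consonant is.
"gematwu" ends in a vowel. The stems ending in a vowel (wiwsuwo → wiwsuwet, vokaha → vokahet, sovu → sovet) drop the final letter and add -et.
So gematwu → gematwet.

gematwet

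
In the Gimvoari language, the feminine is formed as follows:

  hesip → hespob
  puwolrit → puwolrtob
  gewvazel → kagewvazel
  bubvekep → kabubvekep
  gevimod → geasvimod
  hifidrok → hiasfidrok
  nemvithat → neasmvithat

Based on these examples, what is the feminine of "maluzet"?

kamaluzet

"maluzet" has last vowel 'e'. The stems whose last vowel is 'e' (gewvazel → kagewvazel, bubvekep → kabubvekep) add the prefix ka-.
The other patterns: stems whose last vowel is 'i' delete the last vowel and add -ob; stems whose last vowel is 'a' or 'o' insert -as- after the first vowel.
So maluzet → kamaluzet.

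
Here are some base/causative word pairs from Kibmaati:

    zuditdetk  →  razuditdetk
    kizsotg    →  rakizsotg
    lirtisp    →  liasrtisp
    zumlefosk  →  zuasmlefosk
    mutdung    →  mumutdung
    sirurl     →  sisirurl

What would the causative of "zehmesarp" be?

"zehmesarp" has second-to-last letter 'r'. The one such stem in the data (sirurl → sisirurl) repeats the first consonant+vowel as a prefix (as does mutdung), so the same rule applies.
So zehmesarp → zezehmesarp.

zezehmesarp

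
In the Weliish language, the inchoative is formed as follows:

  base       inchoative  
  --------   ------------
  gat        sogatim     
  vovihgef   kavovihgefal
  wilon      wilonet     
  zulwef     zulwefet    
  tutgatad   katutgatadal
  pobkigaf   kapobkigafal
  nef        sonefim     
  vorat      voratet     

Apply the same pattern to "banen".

banenet

gat and vorat both end in -t yet inflect differently (sogatim, voratet), so the final letter is not what conditions the rule; the number of vowels is.
"banen" has 2 vowels. The stems with 2 vowels (vorat → voratet, zulwef → zulwefet, wilon → wilonet) add -et.
The other patterns: stems with 1 vowel add so- … -im around the stem; stems with 3 vowels add ka- … -al around the stem.
So banen → banenet.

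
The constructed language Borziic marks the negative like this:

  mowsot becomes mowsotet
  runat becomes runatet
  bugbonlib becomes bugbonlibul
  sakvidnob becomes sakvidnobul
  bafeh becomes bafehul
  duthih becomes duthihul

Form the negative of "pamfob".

pamfobul

"pamfob" ends in -b. The stems ending in -b (bugbonlib → bugbonlibul, sakvidnob → sakvidnobul) add -ul.
The other pattern: stems ending in -t add -et.
So pamfob → pamfobul.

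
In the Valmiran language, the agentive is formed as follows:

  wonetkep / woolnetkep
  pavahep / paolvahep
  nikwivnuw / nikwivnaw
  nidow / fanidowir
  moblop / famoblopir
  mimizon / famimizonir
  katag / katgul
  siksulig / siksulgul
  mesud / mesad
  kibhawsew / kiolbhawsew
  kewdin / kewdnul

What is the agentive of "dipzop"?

fadipzopir

nikwivnuw and nidow both end in -w yet inflect differently (nikwivnaw, fanidowir), so the final letter is not what conditions the rule; the last vowel is.
"dipzop" has last vowel 'o'. The stems whose last vowel is 'o' (mimizon → famimizonir, nidow → fanidowir, moblop → famoblopir) add fa- … -ir around the stem.
The other patterns: stems whose last vowel is 'u' change the last vowel to 'a'; stems whose last vowel is 'e' insert -ol- after the first vowel; stems whose last vowel is 'a' or 'i' delete the last vowel and add -ul.
So dipzop → fadipzopir.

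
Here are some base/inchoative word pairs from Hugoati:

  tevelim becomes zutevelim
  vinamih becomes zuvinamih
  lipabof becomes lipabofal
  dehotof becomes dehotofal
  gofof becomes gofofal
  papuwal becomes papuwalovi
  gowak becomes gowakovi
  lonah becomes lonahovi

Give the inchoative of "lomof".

lomofal

"lomof" has last vowel 'o'. The stems whose last vowel is 'o' (lipabof → lipabofal, dehotof → dehotofal, gofof → gofofal) add -al.
The other patterns: stems whose last vowel is 'i' add the prefix zu-; stems whose last vowel is 'a' add -ovi.
So lomof → lomofal.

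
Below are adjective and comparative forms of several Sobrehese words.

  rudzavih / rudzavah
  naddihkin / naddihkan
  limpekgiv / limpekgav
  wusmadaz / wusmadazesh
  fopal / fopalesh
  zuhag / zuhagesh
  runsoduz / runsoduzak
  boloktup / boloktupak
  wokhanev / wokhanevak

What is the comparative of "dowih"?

dowah

wusmadaz and runsoduz both end in -z yet inflect differently (wusmadazesh, runsoduzak), so the final letter is not what conditions the rule; the last vowel is.
"dowih" has last vowel 'i'. The stems whose last vowel is 'i' (rudzavih → rudzavah, naddihkin → naddihkan, limpekgiv → limpekgav) change the last vowel to 'a'.
So dowih → dowah.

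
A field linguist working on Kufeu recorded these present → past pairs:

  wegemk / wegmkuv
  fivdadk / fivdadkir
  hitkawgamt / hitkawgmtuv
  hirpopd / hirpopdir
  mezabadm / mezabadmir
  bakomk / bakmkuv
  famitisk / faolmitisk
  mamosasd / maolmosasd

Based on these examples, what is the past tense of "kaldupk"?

kaldupkir

"kaldupk" has second-to-last letter 'p'. The one such stem in the data (hirpopd → hirpopdir) adds -ir, so the same rule applies.
The other patterns: stems whose second-to-last letter is 'm' delete the last vowel and add -uv; stems whose second-to-last letter is 's' insert -ol- after the first vowel.
So kaldupk → kaldupkir.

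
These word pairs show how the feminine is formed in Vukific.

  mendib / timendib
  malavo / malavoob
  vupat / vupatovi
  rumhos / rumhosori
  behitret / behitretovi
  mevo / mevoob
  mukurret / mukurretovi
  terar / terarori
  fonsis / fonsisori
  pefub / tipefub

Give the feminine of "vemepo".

vupat and terar both have last vowel 'a' yet inflect differently (vupatovi, terarori), so the last vowel is not what conditions the rule; the final letter is.
"vemepo" ends in -o. The stems ending in -o (mevo → mevoob, malavo → malavoob) add -ob.
So vemepo → vemepoob.

vemepoob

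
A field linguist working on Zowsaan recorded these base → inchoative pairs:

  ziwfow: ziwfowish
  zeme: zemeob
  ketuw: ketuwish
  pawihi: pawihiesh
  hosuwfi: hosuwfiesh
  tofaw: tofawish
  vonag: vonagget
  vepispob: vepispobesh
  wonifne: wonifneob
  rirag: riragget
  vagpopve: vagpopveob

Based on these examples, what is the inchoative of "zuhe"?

zuheob

vonag and tofaw both have last vowel 'a' yet inflect differently (vonagget, tofawish), so the last vowel is not what conditions the rule; the final letter is.
"zuhe" ends in -e. The stems ending in -e (wonifne → wonifneob, vagpopve → vagpopveob, zeme → zemeob) add -ob.
The other patterns: stems ending in -g double the final consonant and add -et; stems ending in -w add -ish; stems ending in -b or -i add -esh.
So zuhe → zuheob.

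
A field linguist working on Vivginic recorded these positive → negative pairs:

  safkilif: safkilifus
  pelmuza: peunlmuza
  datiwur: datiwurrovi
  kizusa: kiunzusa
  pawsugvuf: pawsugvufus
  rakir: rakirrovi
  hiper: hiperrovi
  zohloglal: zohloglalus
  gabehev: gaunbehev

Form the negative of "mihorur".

datiwur and pawsugvuf both have last vowel 'u' yet inflect differently (datiwurrovi, pawsugvufus), so the last vowel is not what conditions the rule; the final letter is.
"mihorur" ends in -r. The stems ending in -r (rakir → rakirrovi, datiwur → datiwurrovi, hiper → hiperrovi) double the final consonant and add -ovi.
The other patterns: stems ending in -f or -l add -us; stems ending in -a or -v insert -un- after the first vowel.
So mihorur → mihorurrovi.

mihorurrovi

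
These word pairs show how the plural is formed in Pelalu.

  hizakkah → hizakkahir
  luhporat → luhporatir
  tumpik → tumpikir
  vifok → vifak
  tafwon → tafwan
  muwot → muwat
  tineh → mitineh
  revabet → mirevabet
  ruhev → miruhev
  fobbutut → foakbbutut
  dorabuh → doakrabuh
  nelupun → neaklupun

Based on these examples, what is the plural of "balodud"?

baaklodud

"balodud" has last vowel 'u'. The stems whose last vowel is 'u' (fobbutut → foakbbutut, dorabuh → doakrabuh, nelupun → neaklupun) insert -ak- after the first vowel.
The other patterns: stems whose last vowel is 'a' or 'i' add -ir; stems whose last vowel is 'o' change the last vowel to 'a'; stems whose last vowel is 'e' add the prefix mi-.
So balodud → baaklodud.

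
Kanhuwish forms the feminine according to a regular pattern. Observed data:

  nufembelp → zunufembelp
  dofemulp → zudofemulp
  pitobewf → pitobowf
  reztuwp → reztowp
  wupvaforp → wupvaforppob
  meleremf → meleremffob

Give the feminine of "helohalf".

nufembelp and reztuwp both end in -p yet inflect differently (zunufembelp, reztowp), so the final letter is not what conditions the rule; the second-to-last letter is.
"helohalf" has second-to-last letter 'l'. The stems whose second-to-last letter is 'l' (nufembelp → zunufembelp, dofemulp → zudofemulp) add the prefix zu-.
So helohalf → zuhelohalf.

zuhelohalf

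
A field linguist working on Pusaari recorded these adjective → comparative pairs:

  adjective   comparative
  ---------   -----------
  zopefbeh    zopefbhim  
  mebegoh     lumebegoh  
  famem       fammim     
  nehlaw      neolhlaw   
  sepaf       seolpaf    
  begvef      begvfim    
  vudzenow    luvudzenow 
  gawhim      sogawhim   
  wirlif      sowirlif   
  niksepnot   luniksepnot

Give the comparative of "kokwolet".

kokwoltim

wirlif and sepaf both end in -f yet inflect differently (sowirlif, seolpaf), so the final letter is not what conditions the rule; the last vowel is.
"kokwolet" has last vowel 'e'. The stems whose last vowel is 'e' (begvef → begvfim, famem → fammim, zopefbeh → zopefbhim) delete the last vowel and add -im.
The other patterns: stems whose last vowel is 'i' add the prefix so-; stems whose last vowel is 'o' add the prefix lu-; stems whose last vowel is 'a' insert -ol- after the first vowel.
So kokwolet → kokwoltim.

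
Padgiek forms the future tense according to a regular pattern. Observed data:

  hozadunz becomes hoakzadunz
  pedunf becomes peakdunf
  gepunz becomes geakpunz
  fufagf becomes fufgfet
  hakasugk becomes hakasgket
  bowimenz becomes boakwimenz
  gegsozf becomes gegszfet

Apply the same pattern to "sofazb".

sofzbet

"sofazb" has second-to-last letter 'z'. The one such stem in the data (gegsozf → gegszfet) deletes the last vowel and adds -et (as do fufagf, hakasugk), so the same rule applies.
So sofazb → sofzbet.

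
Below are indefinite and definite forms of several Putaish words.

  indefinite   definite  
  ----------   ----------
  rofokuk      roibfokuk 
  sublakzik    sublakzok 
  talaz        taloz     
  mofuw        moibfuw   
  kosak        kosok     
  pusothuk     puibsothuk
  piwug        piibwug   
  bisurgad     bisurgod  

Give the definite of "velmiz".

velmoz

rofokuk and sublakzik both end in -k yet inflect differently (roibfokuk, sublakzok), so the final letter is not what conditions the rule; the last vowel is.
"velmiz" has last vowel 'i'. The one such stem in the data (sublakzik → sublakzok) changes the last vowel to 'o' (as do bisurgad, talaz), so the same rule applies.
The other pattern: stems whose last vowel is 'u' insert -ib- after the first vowel.
So velmiz → velmoz.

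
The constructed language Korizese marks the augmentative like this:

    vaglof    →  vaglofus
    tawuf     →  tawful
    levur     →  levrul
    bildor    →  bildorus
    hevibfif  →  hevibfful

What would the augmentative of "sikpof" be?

sikpofus

bildor and levur both end in -r yet inflect differently (bildorus, levrul), so the final letter is not what conditions the rule; the last vowel is.
"sikpof" has last vowel 'o'. The stems whose last vowel is 'o' (bildor → bildorus, vaglof → vaglofus) add -us.
The other pattern: stems whose last vowel is 'i' or 'u' delete the last vowel and add -ul.
So sikpof → sikpofus.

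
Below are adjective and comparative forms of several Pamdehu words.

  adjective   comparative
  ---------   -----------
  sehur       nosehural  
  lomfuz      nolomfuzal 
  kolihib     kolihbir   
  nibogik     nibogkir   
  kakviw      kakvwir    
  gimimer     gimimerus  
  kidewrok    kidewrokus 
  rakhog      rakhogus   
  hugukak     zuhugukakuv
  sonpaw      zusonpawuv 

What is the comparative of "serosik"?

"serosik" has last vowel 'i'. The stems whose last vowel is 'i' (kolihib → kolihbir, nibogik → nibogkir, kakviw → kakvwir) delete the last vowel and add -ir.
The other patterns: stems whose last vowel is 'u' add no- … -al around the stem; stems whose last vowel is 'e' or 'o' add -us; stems whose last vowel is 'a' add zu- … -uv around the stem.
So serosik → seroskir.

seroskir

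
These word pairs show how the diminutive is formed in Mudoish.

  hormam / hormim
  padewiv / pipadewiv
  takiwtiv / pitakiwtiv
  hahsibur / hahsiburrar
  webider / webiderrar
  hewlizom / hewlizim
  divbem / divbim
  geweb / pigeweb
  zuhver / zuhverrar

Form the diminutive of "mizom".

mizim

webider and divbem both have last vowel 'e' yet inflect differently (webiderrar, divbim), so the last vowel is not what conditions the rule; the final letter is.
"mizom" ends in -m. The stems ending in -m (hormam → hormim, hewlizom → hewlizim, divbem → divbim) change the last vowel to 'i'.
So mizom → mizim.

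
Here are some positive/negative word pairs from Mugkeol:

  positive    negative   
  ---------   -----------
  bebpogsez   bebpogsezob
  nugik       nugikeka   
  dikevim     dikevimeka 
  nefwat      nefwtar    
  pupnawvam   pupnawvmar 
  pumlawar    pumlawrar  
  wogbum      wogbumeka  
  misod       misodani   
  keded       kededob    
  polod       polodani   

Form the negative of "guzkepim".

wogbum and pupnawvam both end in -m yet inflect differently (wogbumeka, pupnawvmar), so the final letter is not what conditions the rule; the last vowel is.
"guzkepim" has last vowel 'i'. The stems whose last vowel is 'i' (nugik → nugikeka, dikevim → dikevimeka) add -eka.
So guzkepim → guzkepimeka.

guzkepimeka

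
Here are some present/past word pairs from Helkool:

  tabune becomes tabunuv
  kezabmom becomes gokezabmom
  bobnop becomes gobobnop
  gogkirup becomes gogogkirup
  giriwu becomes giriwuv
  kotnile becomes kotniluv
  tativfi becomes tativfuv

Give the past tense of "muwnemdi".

muwnemduv

giriwu and gogkirup both have last vowel 'u' yet inflect differently (giriwuv, gogogkirup), so the last vowel is not what conditions the rule; whether the stem ends in a vowel or a consonant is.
"muwnemdi" ends in a vowel. The stems ending in a vowel (tativfi → tativfuv, kotnile → kotniluv, tabune → tabunuv) drop the final letter and add -uv.
The other pattern: stems ending in a consonant add the prefix go-.
So muwnemdi → muwnemduv.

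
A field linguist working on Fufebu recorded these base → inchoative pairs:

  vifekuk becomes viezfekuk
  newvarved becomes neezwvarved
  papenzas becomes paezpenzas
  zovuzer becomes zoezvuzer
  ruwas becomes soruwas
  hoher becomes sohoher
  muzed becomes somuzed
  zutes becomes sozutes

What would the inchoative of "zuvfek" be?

sozuvfek

papenzas and ruwas both end in -s yet inflect differently (paezpenzas, soruwas), so the final letter is not what conditions the rule; the number of vowels is.
"zuvfek" has 2 vowels. The stems with 2 vowels (ruwas → soruwas, hoher → sohoher, muzed → somuzed) add the prefix so-.
So zuvfek → sozuvfek.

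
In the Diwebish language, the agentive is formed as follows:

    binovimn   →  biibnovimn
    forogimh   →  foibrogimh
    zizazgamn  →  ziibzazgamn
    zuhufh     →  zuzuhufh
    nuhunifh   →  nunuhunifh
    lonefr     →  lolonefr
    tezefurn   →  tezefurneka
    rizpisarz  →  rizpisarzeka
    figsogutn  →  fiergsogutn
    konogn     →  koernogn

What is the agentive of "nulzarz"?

"nulzarz" has second-to-last letter 'r'. The stems whose second-to-last letter is 'r' (tezefurn → tezefurneka, rizpisarz → rizpisarzeka) add -eka.
The other patterns: stems whose second-to-last letter is 'm' insert -ib- after the first vowel; stems whose second-to-last letter is 'f' repeat the first consonant+vowel as a prefix; stems whose second-to-last letter is 'g' or 't' insert -er- after the first vowel.
So nulzarz → nulzarzeka.

nulzarzeka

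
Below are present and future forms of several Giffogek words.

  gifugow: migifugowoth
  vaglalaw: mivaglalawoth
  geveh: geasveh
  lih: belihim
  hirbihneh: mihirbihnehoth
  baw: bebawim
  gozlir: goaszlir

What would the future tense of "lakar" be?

lih and geveh both end in -h yet inflect differently (belihim, geasveh), so the final letter is not what conditions the rule; the number of vowels is.
"lakar" has 2 vowels. The stems with 2 vowels (gozlir → goaszlir, geveh → geasveh) insert -as- after the first vowel.
The other patterns: stems with 1 vowel add be- … -im around the stem; stems with 3 vowels add mi- … -oth around the stem.
So lakar → laaskar.

laaskar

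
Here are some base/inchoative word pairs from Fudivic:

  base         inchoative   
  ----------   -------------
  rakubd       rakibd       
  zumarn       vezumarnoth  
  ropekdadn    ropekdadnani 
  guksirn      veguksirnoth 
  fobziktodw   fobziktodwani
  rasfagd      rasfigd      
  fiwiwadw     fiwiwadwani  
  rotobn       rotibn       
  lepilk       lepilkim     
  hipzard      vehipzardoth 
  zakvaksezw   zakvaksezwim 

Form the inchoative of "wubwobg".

wubwibg

guksirn and ropekdadn both end in -n yet inflect differently (veguksirnoth, ropekdadnani), so the final letter is not what conditions the rule; the second-to-last letter is.
"wubwobg" has second-to-last letter 'b'. The stems whose second-to-last letter is 'b' (rakubd → rakibd, rotobn → rotibn) change the last vowel to 'i'.
So wubwobg → wubwibg.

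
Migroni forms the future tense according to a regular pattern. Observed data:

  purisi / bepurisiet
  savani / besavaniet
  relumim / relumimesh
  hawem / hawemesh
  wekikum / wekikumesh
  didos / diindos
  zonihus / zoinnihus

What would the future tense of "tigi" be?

betigiet

"tigi" ends in -i. The stems ending in -i (purisi → bepurisiet, savani → besavaniet) add be- … -et around the stem.
The other patterns: stems ending in -m add -esh; stems ending in -s insert -in- after the first vowel.
So tigi → betigiet.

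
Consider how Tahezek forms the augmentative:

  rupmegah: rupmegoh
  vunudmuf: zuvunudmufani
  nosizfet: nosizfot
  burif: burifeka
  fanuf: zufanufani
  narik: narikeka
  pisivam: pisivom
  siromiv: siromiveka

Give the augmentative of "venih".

"venih" has last vowel 'i'. The stems whose last vowel is 'i' (narik → narikeka, burif → burifeka, siromiv → siromiveka) add -eka.
The other patterns: stems whose last vowel is 'a' or 'e' change the last vowel to 'o'; stems whose last vowel is 'u' add zu- … -ani around the stem.
So venih → veniheka.

veniheka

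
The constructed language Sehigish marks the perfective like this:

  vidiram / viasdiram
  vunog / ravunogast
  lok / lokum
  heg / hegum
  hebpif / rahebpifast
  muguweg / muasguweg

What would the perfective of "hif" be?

heg and vunog both end in -g yet inflect differently (hegum, ravunogast), so the final letter is not what conditions the rule; the number of vowels is.
"hif" has 1 vowel. The stems with 1 vowel (lok → lokum, heg → hegum) add -um.
So hif → hifum.

hifum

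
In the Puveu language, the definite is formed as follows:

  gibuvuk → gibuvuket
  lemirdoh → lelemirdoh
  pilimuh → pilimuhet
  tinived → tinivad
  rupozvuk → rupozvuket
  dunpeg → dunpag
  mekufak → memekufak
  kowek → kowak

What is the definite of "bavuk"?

bavuket

"bavuk" has last vowel 'u'. The stems whose last vowel is 'u' (gibuvuk → gibuvuket, pilimuh → pilimuhet, rupozvuk → rupozvuket) add -et.
The other patterns: stems whose last vowel is 'e' change the last vowel to 'a'; stems whose last vowel is 'a' or 'o' repeat the first consonant+vowel as a prefix.
So bavuk → bavuket.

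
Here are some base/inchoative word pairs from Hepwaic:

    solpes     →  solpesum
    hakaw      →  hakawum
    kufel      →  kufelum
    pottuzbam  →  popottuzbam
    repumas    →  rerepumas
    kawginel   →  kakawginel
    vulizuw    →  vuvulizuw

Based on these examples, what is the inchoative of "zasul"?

zasulum

solpes and repumas both end in -s yet inflect differently (solpesum, rerepumas), so the final letter is not what conditions the rule; the number of vowels is.
"zasul" has 2 vowels. The stems with 2 vowels (solpes → solpesum, hakaw → hakawum, kufel → kufelum) add -um.
So zasul → zasulum.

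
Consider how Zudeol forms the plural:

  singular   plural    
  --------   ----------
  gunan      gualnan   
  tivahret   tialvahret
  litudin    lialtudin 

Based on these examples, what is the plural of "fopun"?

Every pair shown (gunan → gualnan, tivahret → tialvahret, litudin → lialtudin) follows the same rule: insert -al- after the first vowel.
So fopun → foalpun.

foalpun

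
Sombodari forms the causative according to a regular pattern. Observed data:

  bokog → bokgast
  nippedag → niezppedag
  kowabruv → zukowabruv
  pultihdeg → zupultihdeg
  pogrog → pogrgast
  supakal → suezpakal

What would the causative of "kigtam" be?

kiezgtam

"kigtam" has last vowel 'a'. The stems whose last vowel is 'a' (nippedag → niezppedag, supakal → suezpakal) insert -ez- after the first vowel.
So kigtam → kiezgtam.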